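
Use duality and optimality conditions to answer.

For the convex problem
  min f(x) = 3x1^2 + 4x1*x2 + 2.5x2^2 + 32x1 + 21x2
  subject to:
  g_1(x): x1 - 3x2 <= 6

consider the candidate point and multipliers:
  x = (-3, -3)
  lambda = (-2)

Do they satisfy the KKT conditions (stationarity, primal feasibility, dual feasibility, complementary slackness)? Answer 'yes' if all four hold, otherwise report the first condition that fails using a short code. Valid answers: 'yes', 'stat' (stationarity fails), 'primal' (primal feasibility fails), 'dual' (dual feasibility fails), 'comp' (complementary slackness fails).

Gradient of f: grad f(x) = Q x + c = (2, -6)
Constraint values g_i(x) = a_i^T x - b_i:
  g_1((-3, -3)) = 0
Stationarity residual: grad f(x) + sum_i lambda_i a_i = (0, 0)
  -> stationarity OK
Primal feasibility (all g_i <= 0): OK
Dual feasibility (all lambda_i >= 0): FAILS
Complementary slackness (lambda_i * g_i(x) = 0 for all i): OK

Verdict: the first failing condition is dual_feasibility -> dual.

dual


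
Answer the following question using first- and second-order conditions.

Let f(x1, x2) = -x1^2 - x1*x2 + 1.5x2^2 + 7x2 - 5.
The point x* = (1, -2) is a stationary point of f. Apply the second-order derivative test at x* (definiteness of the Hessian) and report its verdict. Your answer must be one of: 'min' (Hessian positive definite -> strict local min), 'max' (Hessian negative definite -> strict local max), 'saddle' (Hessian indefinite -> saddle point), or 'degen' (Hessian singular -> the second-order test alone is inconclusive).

Compute the Hessian H = grad^2 f:
  H = [[-2, -1], [-1, 3]]
Verify stationarity: grad f(x*) = H x* + g = (0, 0).
Eigenvalues of H: -2.1926, 3.1926.
Eigenvalues have mixed signs, so H is indefinite -> x* is a saddle point.

saddle


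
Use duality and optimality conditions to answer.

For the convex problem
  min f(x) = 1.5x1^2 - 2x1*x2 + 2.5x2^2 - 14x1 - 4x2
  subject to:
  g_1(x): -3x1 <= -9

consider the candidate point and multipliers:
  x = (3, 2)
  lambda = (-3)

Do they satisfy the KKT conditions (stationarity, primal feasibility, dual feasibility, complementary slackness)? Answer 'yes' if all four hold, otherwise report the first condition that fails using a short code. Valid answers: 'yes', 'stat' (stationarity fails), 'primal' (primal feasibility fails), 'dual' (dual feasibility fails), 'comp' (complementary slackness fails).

Gradient of f: grad f(x) = Q x + c = (-9, 0)
Constraint values g_i(x) = a_i^T x - b_i:
  g_1((3, 2)) = 0
Stationarity residual: grad f(x) + sum_i lambda_i a_i = (0, 0)
  -> stationarity OK
Primal feasibility (all g_i <= 0): OK
Dual feasibility (all lambda_i >= 0): FAILS
Complementary slackness (lambda_i * g_i(x) = 0 for all i): OK

Verdict: the first failing condition is dual_feasibility -> dual.

dual


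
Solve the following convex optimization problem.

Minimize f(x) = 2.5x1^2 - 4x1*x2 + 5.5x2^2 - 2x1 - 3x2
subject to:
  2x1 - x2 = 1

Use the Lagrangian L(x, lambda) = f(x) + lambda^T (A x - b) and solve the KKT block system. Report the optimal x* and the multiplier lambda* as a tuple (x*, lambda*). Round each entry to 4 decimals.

Form the Lagrangian:
  L(x, lambda) = (1/2) x^T Q x + c^T x + lambda^T (A x - b)
Stationarity (grad_x L = 0): Q x + c + A^T lambda = 0.
Primal feasibility: A x = b.

This gives the KKT block system:
  [ Q   A^T ] [ x     ]   [-c ]
  [ A    0  ] [ lambda ] = [ b ]

Solving the linear system:
  x*      = (0.7879, 0.5758)
  lambda* = (0.1818)
  f(x*)   = -1.7424

x* = (0.7879, 0.5758), lambda* = (0.1818)


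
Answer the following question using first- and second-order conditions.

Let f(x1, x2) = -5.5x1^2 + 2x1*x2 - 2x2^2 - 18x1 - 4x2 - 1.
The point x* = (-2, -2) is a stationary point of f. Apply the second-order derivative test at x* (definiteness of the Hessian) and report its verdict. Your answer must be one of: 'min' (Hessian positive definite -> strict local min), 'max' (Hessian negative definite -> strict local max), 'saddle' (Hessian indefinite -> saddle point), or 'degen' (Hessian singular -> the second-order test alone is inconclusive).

Compute the Hessian H = grad^2 f:
  H = [[-11, 2], [2, -4]]
Verify stationarity: grad f(x*) = H x* + g = (0, 0).
Eigenvalues of H: -11.5311, -3.4689.
Both eigenvalues < 0, so H is negative definite -> x* is a strict local max.

max


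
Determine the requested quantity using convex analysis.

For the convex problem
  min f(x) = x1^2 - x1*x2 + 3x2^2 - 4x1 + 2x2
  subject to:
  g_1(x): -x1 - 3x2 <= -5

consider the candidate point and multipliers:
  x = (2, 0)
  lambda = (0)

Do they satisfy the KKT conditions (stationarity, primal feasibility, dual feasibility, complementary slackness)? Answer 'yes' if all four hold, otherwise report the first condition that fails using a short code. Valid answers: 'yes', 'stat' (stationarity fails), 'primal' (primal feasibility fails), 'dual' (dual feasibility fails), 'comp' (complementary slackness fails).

Gradient of f: grad f(x) = Q x + c = (0, 0)
Constraint values g_i(x) = a_i^T x - b_i:
  g_1((2, 0)) = 3
Stationarity residual: grad f(x) + sum_i lambda_i a_i = (0, 0)
  -> stationarity OK
Primal feasibility (all g_i <= 0): FAILS
Dual feasibility (all lambda_i >= 0): OK
Complementary slackness (lambda_i * g_i(x) = 0 for all i): OK

Verdict: the first failing condition is primal_feasibility -> primal.

primal


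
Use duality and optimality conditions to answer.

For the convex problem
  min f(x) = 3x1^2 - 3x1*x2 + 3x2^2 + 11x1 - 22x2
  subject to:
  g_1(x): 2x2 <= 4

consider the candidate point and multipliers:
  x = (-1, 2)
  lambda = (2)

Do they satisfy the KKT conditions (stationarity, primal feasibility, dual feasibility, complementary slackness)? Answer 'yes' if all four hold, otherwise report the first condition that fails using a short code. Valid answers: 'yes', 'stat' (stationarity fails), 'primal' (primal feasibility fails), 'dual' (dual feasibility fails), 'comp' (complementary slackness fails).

Gradient of f: grad f(x) = Q x + c = (-1, -7)
Constraint values g_i(x) = a_i^T x - b_i:
  g_1((-1, 2)) = 0
Stationarity residual: grad f(x) + sum_i lambda_i a_i = (-1, -3)
  -> stationarity FAILS
Primal feasibility (all g_i <= 0): OK
Dual feasibility (all lambda_i >= 0): OK
Complementary slackness (lambda_i * g_i(x) = 0 for all i): OK

Verdict: the first failing condition is stationarity -> stat.

stat


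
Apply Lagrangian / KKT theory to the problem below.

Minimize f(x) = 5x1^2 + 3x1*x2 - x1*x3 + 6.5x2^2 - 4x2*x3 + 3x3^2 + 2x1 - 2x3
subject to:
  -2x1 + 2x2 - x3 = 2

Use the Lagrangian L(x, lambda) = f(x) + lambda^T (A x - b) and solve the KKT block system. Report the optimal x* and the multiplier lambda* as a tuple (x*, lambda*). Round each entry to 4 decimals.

Form the Lagrangian:
  L(x, lambda) = (1/2) x^T Q x + c^T x + lambda^T (A x - b)
Stationarity (grad_x L = 0): Q x + c + A^T lambda = 0.
Primal feasibility: A x = b.

This gives the KKT block system:
  [ Q   A^T ] [ x     ]   [-c ]
  [ A    0  ] [ lambda ] = [ b ]

Solving the linear system:
  x*      = (-0.6492, 0.4887, 0.2757)
  lambda* = (-1.651)
  f(x*)   = 0.726

x* = (-0.6492, 0.4887, 0.2757), lambda* = (-1.651)


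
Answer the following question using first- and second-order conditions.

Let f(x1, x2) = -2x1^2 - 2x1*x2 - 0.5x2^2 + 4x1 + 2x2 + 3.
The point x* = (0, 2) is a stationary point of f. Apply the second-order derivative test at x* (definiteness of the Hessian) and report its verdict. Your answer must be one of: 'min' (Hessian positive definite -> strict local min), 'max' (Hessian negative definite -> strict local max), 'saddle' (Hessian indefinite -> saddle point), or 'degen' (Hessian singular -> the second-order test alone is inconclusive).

Compute the Hessian H = grad^2 f:
  H = [[-4, -2], [-2, -1]]
Verify stationarity: grad f(x*) = H x* + g = (0, 0).
Eigenvalues of H: -5, 0.
H has a zero eigenvalue (singular; negative semidefinite but not definite), so H is neither positive definite, negative definite, nor indefinite. The second-order test alone is inconclusive -> degen.
(Indeed, f is constant along the null direction of H through x*, so x* is not a strict local extremum.)

degen


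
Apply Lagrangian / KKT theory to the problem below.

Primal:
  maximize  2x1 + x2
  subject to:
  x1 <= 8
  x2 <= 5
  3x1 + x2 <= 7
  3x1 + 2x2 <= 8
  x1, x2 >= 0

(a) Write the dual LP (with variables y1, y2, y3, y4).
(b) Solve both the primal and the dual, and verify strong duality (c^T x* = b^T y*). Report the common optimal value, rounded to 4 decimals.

The standard primal-dual pair for 'max c^T x s.t. A x <= b, x >= 0' is:
  Dual:  min b^T y  s.t.  A^T y >= c,  y >= 0.

So the dual LP is:
  minimize  8y1 + 5y2 + 7y3 + 8y4
  subject to:
    y1 + 3y3 + 3y4 >= 2
    y2 + y3 + 2y4 >= 1
    y1, y2, y3, y4 >= 0

Solving the primal: x* = (2, 1).
  primal value c^T x* = 5.
Solving the dual: y* = (0, 0, 0.3333, 0.3333).
  dual value b^T y* = 5.
Strong duality: c^T x* = b^T y*. Confirmed.

5


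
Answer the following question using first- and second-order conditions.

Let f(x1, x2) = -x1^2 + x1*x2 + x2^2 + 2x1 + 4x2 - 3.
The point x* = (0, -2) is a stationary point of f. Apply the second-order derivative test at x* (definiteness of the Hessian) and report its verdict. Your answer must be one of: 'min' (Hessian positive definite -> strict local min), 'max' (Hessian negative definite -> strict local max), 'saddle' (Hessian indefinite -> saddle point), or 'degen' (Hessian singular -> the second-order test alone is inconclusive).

Compute the Hessian H = grad^2 f:
  H = [[-2, 1], [1, 2]]
Verify stationarity: grad f(x*) = H x* + g = (0, 0).
Eigenvalues of H: -2.2361, 2.2361.
Eigenvalues have mixed signs, so H is indefinite -> x* is a saddle point.

saddle


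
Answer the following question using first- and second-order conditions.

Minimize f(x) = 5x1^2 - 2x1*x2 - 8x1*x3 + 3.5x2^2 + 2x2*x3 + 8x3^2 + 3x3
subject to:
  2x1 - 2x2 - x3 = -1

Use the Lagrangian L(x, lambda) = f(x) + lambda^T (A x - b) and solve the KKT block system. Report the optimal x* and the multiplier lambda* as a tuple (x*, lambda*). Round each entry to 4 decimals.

Form the Lagrangian:
  L(x, lambda) = (1/2) x^T Q x + c^T x + lambda^T (A x - b)
Stationarity (grad_x L = 0): Q x + c + A^T lambda = 0.
Primal feasibility: A x = b.

This gives the KKT block system:
  [ Q   A^T ] [ x     ]   [-c ]
  [ A    0  ] [ lambda ] = [ b ]

Solving the linear system:
  x*      = (-0.4415, 0.2491, -0.3811)
  lambda* = (0.9321)
  f(x*)   = -0.1057

x* = (-0.4415, 0.2491, -0.3811), lambda* = (0.9321)


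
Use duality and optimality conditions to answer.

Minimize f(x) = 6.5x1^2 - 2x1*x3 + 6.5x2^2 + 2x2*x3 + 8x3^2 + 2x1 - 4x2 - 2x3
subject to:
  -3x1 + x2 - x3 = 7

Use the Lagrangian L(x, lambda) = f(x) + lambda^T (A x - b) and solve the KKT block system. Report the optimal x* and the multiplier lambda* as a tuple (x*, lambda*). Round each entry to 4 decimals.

Form the Lagrangian:
  L(x, lambda) = (1/2) x^T Q x + c^T x + lambda^T (A x - b)
Stationarity (grad_x L = 0): Q x + c + A^T lambda = 0.
Primal feasibility: A x = b.

This gives the KKT block system:
  [ Q   A^T ] [ x     ]   [-c ]
  [ A    0  ] [ lambda ] = [ b ]

Solving the linear system:
  x*      = (-1.8116, 0.9259, -0.6395)
  lambda* = (-6.7571)
  f(x*)   = 20.626

x* = (-1.8116, 0.9259, -0.6395), lambda* = (-6.7571)


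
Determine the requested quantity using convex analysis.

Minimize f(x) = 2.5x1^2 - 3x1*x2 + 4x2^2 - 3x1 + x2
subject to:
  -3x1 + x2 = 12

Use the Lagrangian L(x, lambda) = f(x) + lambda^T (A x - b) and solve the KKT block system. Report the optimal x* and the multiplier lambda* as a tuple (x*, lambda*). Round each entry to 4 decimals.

Form the Lagrangian:
  L(x, lambda) = (1/2) x^T Q x + c^T x + lambda^T (A x - b)
Stationarity (grad_x L = 0): Q x + c + A^T lambda = 0.
Primal feasibility: A x = b.

This gives the KKT block system:
  [ Q   A^T ] [ x     ]   [-c ]
  [ A    0  ] [ lambda ] = [ b ]

Solving the linear system:
  x*      = (-4.2712, -0.8136)
  lambda* = (-7.3051)
  f(x*)   = 49.8305

x* = (-4.2712, -0.8136), lambda* = (-7.3051)


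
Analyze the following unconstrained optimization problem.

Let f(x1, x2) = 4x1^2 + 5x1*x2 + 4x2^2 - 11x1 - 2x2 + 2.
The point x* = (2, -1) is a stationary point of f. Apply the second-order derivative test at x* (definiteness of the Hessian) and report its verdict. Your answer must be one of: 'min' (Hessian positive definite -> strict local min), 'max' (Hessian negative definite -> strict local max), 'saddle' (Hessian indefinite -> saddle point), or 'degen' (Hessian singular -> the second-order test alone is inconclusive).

Compute the Hessian H = grad^2 f:
  H = [[8, 5], [5, 8]]
Verify stationarity: grad f(x*) = H x* + g = (0, 0).
Eigenvalues of H: 3, 13.
Both eigenvalues > 0, so H is positive definite -> x* is a strict local min.

min


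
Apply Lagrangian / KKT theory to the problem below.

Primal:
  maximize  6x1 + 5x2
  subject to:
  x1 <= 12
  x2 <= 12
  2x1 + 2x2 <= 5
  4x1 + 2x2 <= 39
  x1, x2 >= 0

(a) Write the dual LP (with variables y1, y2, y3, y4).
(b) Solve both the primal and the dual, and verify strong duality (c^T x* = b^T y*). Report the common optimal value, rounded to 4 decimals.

The standard primal-dual pair for 'max c^T x s.t. A x <= b, x >= 0' is:
  Dual:  min b^T y  s.t.  A^T y >= c,  y >= 0.

So the dual LP is:
  minimize  12y1 + 12y2 + 5y3 + 39y4
  subject to:
    y1 + 2y3 + 4y4 >= 6
    y2 + 2y3 + 2y4 >= 5
    y1, y2, y3, y4 >= 0

Solving the primal: x* = (2.5, 0).
  primal value c^T x* = 15.
Solving the dual: y* = (0, 0, 3, 0).
  dual value b^T y* = 15.
Strong duality: c^T x* = b^T y*. Confirmed.

15


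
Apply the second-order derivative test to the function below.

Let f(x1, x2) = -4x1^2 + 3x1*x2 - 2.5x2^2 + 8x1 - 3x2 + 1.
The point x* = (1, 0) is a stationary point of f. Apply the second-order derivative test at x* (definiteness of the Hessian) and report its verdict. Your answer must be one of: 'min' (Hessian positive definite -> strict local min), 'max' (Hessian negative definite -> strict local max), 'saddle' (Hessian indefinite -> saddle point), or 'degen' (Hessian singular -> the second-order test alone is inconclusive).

Compute the Hessian H = grad^2 f:
  H = [[-8, 3], [3, -5]]
Verify stationarity: grad f(x*) = H x* + g = (0, 0).
Eigenvalues of H: -9.8541, -3.1459.
Both eigenvalues < 0, so H is negative definite -> x* is a strict local max.

max


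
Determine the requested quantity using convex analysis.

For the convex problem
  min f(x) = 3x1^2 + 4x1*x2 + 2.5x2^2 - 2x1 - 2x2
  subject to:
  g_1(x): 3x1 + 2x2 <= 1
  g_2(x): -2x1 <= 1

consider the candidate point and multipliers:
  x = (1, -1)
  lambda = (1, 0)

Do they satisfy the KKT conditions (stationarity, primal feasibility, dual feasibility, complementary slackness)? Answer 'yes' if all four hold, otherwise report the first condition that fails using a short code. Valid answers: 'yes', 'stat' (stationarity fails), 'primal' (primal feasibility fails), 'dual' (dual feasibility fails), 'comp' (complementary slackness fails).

Gradient of f: grad f(x) = Q x + c = (0, -3)
Constraint values g_i(x) = a_i^T x - b_i:
  g_1((1, -1)) = 0
  g_2((1, -1)) = -3
Stationarity residual: grad f(x) + sum_i lambda_i a_i = (3, -1)
  -> stationarity FAILS
Primal feasibility (all g_i <= 0): OK
Dual feasibility (all lambda_i >= 0): OK
Complementary slackness (lambda_i * g_i(x) = 0 for all i): OK

Verdict: the first failing condition is stationarity -> stat.

stat


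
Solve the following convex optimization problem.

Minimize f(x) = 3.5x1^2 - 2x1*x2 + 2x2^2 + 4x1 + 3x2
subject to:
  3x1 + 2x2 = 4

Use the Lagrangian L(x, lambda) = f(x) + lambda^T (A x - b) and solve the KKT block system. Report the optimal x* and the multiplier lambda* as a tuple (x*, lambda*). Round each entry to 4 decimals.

Form the Lagrangian:
  L(x, lambda) = (1/2) x^T Q x + c^T x + lambda^T (A x - b)
Stationarity (grad_x L = 0): Q x + c + A^T lambda = 0.
Primal feasibility: A x = b.

This gives the KKT block system:
  [ Q   A^T ] [ x     ]   [-c ]
  [ A    0  ] [ lambda ] = [ b ]

Solving the linear system:
  x*      = (0.75, 0.875)
  lambda* = (-2.5)
  f(x*)   = 7.8125

x* = (0.75, 0.875), lambda* = (-2.5)


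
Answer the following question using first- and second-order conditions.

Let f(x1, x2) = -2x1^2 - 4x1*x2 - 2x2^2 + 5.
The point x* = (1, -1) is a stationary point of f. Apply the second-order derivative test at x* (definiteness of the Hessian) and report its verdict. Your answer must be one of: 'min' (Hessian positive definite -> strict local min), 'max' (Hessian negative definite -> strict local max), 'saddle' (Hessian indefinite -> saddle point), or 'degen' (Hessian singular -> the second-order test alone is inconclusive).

Compute the Hessian H = grad^2 f:
  H = [[-4, -4], [-4, -4]]
Verify stationarity: grad f(x*) = H x* + g = (0, 0).
Eigenvalues of H: -8, 0.
H has a zero eigenvalue (singular; negative semidefinite but not definite), so H is neither positive definite, negative definite, nor indefinite. The second-order test alone is inconclusive -> degen.
(Indeed, f is constant along the null direction of H through x*, so x* is not a strict local extremum.)

degen


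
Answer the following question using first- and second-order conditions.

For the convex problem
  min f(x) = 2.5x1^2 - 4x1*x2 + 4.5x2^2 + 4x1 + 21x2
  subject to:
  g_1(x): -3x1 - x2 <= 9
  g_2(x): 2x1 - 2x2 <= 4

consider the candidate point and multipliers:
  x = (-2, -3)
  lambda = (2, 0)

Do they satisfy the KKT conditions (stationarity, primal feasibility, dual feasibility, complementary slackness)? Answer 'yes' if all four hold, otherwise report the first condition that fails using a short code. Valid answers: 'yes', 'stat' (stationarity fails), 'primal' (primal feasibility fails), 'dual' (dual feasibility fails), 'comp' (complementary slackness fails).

Gradient of f: grad f(x) = Q x + c = (6, 2)
Constraint values g_i(x) = a_i^T x - b_i:
  g_1((-2, -3)) = 0
  g_2((-2, -3)) = -2
Stationarity residual: grad f(x) + sum_i lambda_i a_i = (0, 0)
  -> stationarity OK
Primal feasibility (all g_i <= 0): OK
Dual feasibility (all lambda_i >= 0): OK
Complementary slackness (lambda_i * g_i(x) = 0 for all i): OK

Verdict: yes, KKT holds.

yes


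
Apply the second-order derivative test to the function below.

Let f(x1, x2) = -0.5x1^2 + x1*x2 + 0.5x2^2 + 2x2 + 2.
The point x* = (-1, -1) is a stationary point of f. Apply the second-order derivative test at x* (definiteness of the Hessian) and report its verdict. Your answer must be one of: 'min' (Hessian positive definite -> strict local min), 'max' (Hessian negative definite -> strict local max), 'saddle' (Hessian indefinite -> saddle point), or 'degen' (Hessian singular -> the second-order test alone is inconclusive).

Compute the Hessian H = grad^2 f:
  H = [[-1, 1], [1, 1]]
Verify stationarity: grad f(x*) = H x* + g = (0, 0).
Eigenvalues of H: -1.4142, 1.4142.
Eigenvalues have mixed signs, so H is indefinite -> x* is a saddle point.

saddle


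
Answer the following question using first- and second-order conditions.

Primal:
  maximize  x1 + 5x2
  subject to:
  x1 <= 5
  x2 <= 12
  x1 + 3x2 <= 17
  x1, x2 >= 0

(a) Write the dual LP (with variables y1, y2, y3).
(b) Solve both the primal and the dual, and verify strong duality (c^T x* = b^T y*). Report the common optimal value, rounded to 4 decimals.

The standard primal-dual pair for 'max c^T x s.t. A x <= b, x >= 0' is:
  Dual:  min b^T y  s.t.  A^T y >= c,  y >= 0.

So the dual LP is:
  minimize  5y1 + 12y2 + 17y3
  subject to:
    y1 + y3 >= 1
    y2 + 3y3 >= 5
    y1, y2, y3 >= 0

Solving the primal: x* = (0, 5.6667).
  primal value c^T x* = 28.3333.
Solving the dual: y* = (0, 0, 1.6667).
  dual value b^T y* = 28.3333.
Strong duality: c^T x* = b^T y*. Confirmed.

28.3333


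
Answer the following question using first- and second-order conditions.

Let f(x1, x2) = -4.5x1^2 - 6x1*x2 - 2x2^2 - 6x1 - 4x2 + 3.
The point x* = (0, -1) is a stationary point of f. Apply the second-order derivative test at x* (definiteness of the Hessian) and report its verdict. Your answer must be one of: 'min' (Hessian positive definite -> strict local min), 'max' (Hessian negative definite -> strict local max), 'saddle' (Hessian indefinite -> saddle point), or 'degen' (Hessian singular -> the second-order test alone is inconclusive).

Compute the Hessian H = grad^2 f:
  H = [[-9, -6], [-6, -4]]
Verify stationarity: grad f(x*) = H x* + g = (0, 0).
Eigenvalues of H: -13, 0.
H has a zero eigenvalue (singular; negative semidefinite but not definite), so H is neither positive definite, negative definite, nor indefinite. The second-order test alone is inconclusive -> degen.
(Indeed, f is constant along the null direction of H through x*, so x* is not a strict local extremum.)

degen


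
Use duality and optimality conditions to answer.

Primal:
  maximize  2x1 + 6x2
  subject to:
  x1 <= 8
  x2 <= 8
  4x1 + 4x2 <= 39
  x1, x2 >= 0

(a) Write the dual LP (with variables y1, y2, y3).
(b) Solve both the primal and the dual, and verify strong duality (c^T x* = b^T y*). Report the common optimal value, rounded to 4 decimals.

The standard primal-dual pair for 'max c^T x s.t. A x <= b, x >= 0' is:
  Dual:  min b^T y  s.t.  A^T y >= c,  y >= 0.

So the dual LP is:
  minimize  8y1 + 8y2 + 39y3
  subject to:
    y1 + 4y3 >= 2
    y2 + 4y3 >= 6
    y1, y2, y3 >= 0

Solving the primal: x* = (1.75, 8).
  primal value c^T x* = 51.5.
Solving the dual: y* = (0, 4, 0.5).
  dual value b^T y* = 51.5.
Strong duality: c^T x* = b^T y*. Confirmed.

51.5


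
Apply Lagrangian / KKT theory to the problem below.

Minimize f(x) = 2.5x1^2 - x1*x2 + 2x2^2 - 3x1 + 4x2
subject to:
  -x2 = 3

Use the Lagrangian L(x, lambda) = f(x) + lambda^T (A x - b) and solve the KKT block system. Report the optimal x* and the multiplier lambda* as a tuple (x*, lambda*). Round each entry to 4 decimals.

Form the Lagrangian:
  L(x, lambda) = (1/2) x^T Q x + c^T x + lambda^T (A x - b)
Stationarity (grad_x L = 0): Q x + c + A^T lambda = 0.
Primal feasibility: A x = b.

This gives the KKT block system:
  [ Q   A^T ] [ x     ]   [-c ]
  [ A    0  ] [ lambda ] = [ b ]

Solving the linear system:
  x*      = (0, -3)
  lambda* = (-8)
  f(x*)   = 6

x* = (0, -3), lambda* = (-8)


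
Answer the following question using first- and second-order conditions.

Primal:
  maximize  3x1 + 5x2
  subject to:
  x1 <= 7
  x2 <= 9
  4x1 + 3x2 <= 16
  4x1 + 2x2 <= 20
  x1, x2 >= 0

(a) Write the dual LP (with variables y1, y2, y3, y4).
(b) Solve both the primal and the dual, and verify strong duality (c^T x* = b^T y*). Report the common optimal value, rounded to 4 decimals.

The standard primal-dual pair for 'max c^T x s.t. A x <= b, x >= 0' is:
  Dual:  min b^T y  s.t.  A^T y >= c,  y >= 0.

So the dual LP is:
  minimize  7y1 + 9y2 + 16y3 + 20y4
  subject to:
    y1 + 4y3 + 4y4 >= 3
    y2 + 3y3 + 2y4 >= 5
    y1, y2, y3, y4 >= 0

Solving the primal: x* = (0, 5.3333).
  primal value c^T x* = 26.6667.
Solving the dual: y* = (0, 0, 1.6667, 0).
  dual value b^T y* = 26.6667.
Strong duality: c^T x* = b^T y*. Confirmed.

26.6667


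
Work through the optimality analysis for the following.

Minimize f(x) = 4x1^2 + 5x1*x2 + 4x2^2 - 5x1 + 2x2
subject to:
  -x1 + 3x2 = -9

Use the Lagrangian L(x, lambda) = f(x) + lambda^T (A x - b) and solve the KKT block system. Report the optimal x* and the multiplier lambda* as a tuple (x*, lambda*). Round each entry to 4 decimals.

Form the Lagrangian:
  L(x, lambda) = (1/2) x^T Q x + c^T x + lambda^T (A x - b)
Stationarity (grad_x L = 0): Q x + c + A^T lambda = 0.
Primal feasibility: A x = b.

This gives the KKT block system:
  [ Q   A^T ] [ x     ]   [-c ]
  [ A    0  ] [ lambda ] = [ b ]

Solving the linear system:
  x*      = (2.2364, -2.2545)
  lambda* = (1.6182)
  f(x*)   = -0.5636

x* = (2.2364, -2.2545), lambda* = (1.6182)


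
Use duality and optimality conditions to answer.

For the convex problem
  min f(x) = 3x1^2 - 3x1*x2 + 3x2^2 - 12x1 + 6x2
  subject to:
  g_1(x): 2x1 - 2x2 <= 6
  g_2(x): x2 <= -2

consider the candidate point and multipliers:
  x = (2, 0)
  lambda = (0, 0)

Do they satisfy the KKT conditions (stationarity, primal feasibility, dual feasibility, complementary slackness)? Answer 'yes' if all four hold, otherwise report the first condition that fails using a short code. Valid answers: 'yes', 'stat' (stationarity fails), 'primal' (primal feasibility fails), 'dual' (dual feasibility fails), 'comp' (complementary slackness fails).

Gradient of f: grad f(x) = Q x + c = (0, 0)
Constraint values g_i(x) = a_i^T x - b_i:
  g_1((2, 0)) = -2
  g_2((2, 0)) = 2
Stationarity residual: grad f(x) + sum_i lambda_i a_i = (0, 0)
  -> stationarity OK
Primal feasibility (all g_i <= 0): FAILS
Dual feasibility (all lambda_i >= 0): OK
Complementary slackness (lambda_i * g_i(x) = 0 for all i): OK

Verdict: the first failing condition is primal_feasibility -> primal.

primal


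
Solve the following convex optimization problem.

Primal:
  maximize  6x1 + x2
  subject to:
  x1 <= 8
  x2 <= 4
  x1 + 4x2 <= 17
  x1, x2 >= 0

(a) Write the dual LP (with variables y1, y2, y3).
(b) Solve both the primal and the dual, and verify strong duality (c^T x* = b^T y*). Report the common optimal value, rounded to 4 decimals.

The standard primal-dual pair for 'max c^T x s.t. A x <= b, x >= 0' is:
  Dual:  min b^T y  s.t.  A^T y >= c,  y >= 0.

So the dual LP is:
  minimize  8y1 + 4y2 + 17y3
  subject to:
    y1 + y3 >= 6
    y2 + 4y3 >= 1
    y1, y2, y3 >= 0

Solving the primal: x* = (8, 2.25).
  primal value c^T x* = 50.25.
Solving the dual: y* = (5.75, 0, 0.25).
  dual value b^T y* = 50.25.
Strong duality: c^T x* = b^T y*. Confirmed.

50.25


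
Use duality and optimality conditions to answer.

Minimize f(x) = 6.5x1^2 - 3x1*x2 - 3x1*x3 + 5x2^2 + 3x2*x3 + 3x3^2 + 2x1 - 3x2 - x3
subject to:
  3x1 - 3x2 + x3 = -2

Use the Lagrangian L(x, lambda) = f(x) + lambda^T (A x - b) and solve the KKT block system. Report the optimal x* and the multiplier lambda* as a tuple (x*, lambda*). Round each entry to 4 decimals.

Form the Lagrangian:
  L(x, lambda) = (1/2) x^T Q x + c^T x + lambda^T (A x - b)
Stationarity (grad_x L = 0): Q x + c + A^T lambda = 0.
Primal feasibility: A x = b.

This gives the KKT block system:
  [ Q   A^T ] [ x     ]   [-c ]
  [ A    0  ] [ lambda ] = [ b ]

Solving the linear system:
  x*      = (-0.1888, 0.4126, -0.1955)
  lambda* = (0.3688)
  f(x*)   = -0.3413

x* = (-0.1888, 0.4126, -0.1955), lambda* = (0.3688)


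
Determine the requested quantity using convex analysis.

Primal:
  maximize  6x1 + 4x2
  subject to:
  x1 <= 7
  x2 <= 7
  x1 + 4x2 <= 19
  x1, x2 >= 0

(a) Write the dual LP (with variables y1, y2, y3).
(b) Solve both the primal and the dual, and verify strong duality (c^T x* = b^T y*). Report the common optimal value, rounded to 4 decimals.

The standard primal-dual pair for 'max c^T x s.t. A x <= b, x >= 0' is:
  Dual:  min b^T y  s.t.  A^T y >= c,  y >= 0.

So the dual LP is:
  minimize  7y1 + 7y2 + 19y3
  subject to:
    y1 + y3 >= 6
    y2 + 4y3 >= 4
    y1, y2, y3 >= 0

Solving the primal: x* = (7, 3).
  primal value c^T x* = 54.
Solving the dual: y* = (5, 0, 1).
  dual value b^T y* = 54.
Strong duality: c^T x* = b^T y*. Confirmed.

54


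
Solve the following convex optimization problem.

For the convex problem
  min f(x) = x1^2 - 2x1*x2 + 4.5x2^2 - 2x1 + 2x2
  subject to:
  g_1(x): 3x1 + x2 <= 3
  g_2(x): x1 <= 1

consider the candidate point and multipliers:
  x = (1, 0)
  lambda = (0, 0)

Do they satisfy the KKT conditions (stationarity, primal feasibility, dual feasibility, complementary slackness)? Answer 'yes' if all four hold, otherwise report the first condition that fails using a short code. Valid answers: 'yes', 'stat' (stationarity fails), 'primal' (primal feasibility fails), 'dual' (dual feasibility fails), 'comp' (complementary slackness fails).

Gradient of f: grad f(x) = Q x + c = (0, 0)
Constraint values g_i(x) = a_i^T x - b_i:
  g_1((1, 0)) = 0
  g_2((1, 0)) = 0
Stationarity residual: grad f(x) + sum_i lambda_i a_i = (0, 0)
  -> stationarity OK
Primal feasibility (all g_i <= 0): OK
Dual feasibility (all lambda_i >= 0): OK
Complementary slackness (lambda_i * g_i(x) = 0 for all i): OK

Verdict: yes, KKT holds.

yes


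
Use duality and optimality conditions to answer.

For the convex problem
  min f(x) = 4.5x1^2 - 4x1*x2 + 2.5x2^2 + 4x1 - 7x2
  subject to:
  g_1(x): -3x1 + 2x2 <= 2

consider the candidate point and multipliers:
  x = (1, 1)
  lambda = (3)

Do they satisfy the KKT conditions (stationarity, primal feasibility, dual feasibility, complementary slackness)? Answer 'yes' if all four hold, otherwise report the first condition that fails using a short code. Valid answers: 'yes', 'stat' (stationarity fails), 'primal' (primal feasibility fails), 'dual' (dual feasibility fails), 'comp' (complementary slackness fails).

Gradient of f: grad f(x) = Q x + c = (9, -6)
Constraint values g_i(x) = a_i^T x - b_i:
  g_1((1, 1)) = -3
Stationarity residual: grad f(x) + sum_i lambda_i a_i = (0, 0)
  -> stationarity OK
Primal feasibility (all g_i <= 0): OK
Dual feasibility (all lambda_i >= 0): OK
Complementary slackness (lambda_i * g_i(x) = 0 for all i): FAILS

Verdict: the first failing condition is complementary_slackness -> comp.

comp


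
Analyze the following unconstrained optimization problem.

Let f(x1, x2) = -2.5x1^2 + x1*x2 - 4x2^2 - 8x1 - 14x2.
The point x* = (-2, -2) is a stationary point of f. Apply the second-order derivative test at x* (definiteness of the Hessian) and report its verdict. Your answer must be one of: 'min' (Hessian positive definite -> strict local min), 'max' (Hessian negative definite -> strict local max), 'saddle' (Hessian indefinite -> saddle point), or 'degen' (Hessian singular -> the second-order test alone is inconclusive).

Compute the Hessian H = grad^2 f:
  H = [[-5, 1], [1, -8]]
Verify stationarity: grad f(x*) = H x* + g = (0, 0).
Eigenvalues of H: -8.3028, -4.6972.
Both eigenvalues < 0, so H is negative definite -> x* is a strict local max.

max


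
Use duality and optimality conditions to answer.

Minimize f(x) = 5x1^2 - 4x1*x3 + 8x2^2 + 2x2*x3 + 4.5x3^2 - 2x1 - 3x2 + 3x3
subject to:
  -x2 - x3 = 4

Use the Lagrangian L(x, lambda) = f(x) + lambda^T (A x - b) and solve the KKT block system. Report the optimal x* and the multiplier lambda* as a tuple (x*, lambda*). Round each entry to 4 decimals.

Form the Lagrangian:
  L(x, lambda) = (1/2) x^T Q x + c^T x + lambda^T (A x - b)
Stationarity (grad_x L = 0): Q x + c + A^T lambda = 0.
Primal feasibility: A x = b.

This gives the KKT block system:
  [ Q   A^T ] [ x     ]   [-c ]
  [ A    0  ] [ lambda ] = [ b ]

Solving the linear system:
  x*      = (-1.0619, -0.8454, -3.1546)
  lambda* = (-22.8351)
  f(x*)   = 43.268

x* = (-1.0619, -0.8454, -3.1546), lambda* = (-22.8351)


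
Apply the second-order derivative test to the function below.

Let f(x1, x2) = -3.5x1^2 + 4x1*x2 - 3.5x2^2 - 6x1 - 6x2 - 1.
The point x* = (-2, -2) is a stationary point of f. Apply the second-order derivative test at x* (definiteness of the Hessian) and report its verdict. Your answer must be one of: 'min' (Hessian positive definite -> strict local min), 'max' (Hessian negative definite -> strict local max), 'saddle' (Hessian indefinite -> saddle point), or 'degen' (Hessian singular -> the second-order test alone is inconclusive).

Compute the Hessian H = grad^2 f:
  H = [[-7, 4], [4, -7]]
Verify stationarity: grad f(x*) = H x* + g = (0, 0).
Eigenvalues of H: -11, -3.
Both eigenvalues < 0, so H is negative definite -> x* is a strict local max.

max


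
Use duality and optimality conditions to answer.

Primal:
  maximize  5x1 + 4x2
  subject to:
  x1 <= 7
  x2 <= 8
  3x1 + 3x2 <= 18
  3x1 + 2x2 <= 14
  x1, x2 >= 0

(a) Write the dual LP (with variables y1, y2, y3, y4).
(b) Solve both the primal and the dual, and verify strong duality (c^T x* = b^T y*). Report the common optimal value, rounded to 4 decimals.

The standard primal-dual pair for 'max c^T x s.t. A x <= b, x >= 0' is:
  Dual:  min b^T y  s.t.  A^T y >= c,  y >= 0.

So the dual LP is:
  minimize  7y1 + 8y2 + 18y3 + 14y4
  subject to:
    y1 + 3y3 + 3y4 >= 5
    y2 + 3y3 + 2y4 >= 4
    y1, y2, y3, y4 >= 0

Solving the primal: x* = (2, 4).
  primal value c^T x* = 26.
Solving the dual: y* = (0, 0, 0.6667, 1).
  dual value b^T y* = 26.
Strong duality: c^T x* = b^T y*. Confirmed.

26


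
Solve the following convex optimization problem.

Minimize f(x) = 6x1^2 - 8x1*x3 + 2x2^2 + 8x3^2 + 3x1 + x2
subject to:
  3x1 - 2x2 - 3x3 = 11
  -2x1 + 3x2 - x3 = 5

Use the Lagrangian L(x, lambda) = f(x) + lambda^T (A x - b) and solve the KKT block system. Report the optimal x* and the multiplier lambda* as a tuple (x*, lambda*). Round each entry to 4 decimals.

Form the Lagrangian:
  L(x, lambda) = (1/2) x^T Q x + c^T x + lambda^T (A x - b)
Stationarity (grad_x L = 0): Q x + c + A^T lambda = 0.
Primal feasibility: A x = b.

This gives the KKT block system:
  [ Q   A^T ] [ x     ]   [-c ]
  [ A    0  ] [ lambda ] = [ b ]

Solving the linear system:
  x*      = (-0.733, -0.2361, -4.2423)
  lambda* = (-16.9074, -11.2901)
  f(x*)   = 119.9985

x* = (-0.733, -0.2361, -4.2423), lambda* = (-16.9074, -11.2901)


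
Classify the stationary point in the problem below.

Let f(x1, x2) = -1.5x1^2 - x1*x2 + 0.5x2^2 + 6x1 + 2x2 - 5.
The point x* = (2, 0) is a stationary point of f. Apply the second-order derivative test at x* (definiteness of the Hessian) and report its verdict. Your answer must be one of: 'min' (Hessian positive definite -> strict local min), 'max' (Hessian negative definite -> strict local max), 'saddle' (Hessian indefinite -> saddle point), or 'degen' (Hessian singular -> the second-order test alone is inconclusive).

Compute the Hessian H = grad^2 f:
  H = [[-3, -1], [-1, 1]]
Verify stationarity: grad f(x*) = H x* + g = (0, 0).
Eigenvalues of H: -3.2361, 1.2361.
Eigenvalues have mixed signs, so H is indefinite -> x* is a saddle point.

saddle


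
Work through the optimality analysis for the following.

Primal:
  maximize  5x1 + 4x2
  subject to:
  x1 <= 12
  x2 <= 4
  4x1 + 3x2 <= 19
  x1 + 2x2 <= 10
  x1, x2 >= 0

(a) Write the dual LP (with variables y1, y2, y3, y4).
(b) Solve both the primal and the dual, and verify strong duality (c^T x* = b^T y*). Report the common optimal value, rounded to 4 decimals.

The standard primal-dual pair for 'max c^T x s.t. A x <= b, x >= 0' is:
  Dual:  min b^T y  s.t.  A^T y >= c,  y >= 0.

So the dual LP is:
  minimize  12y1 + 4y2 + 19y3 + 10y4
  subject to:
    y1 + 4y3 + y4 >= 5
    y2 + 3y3 + 2y4 >= 4
    y1, y2, y3, y4 >= 0

Solving the primal: x* = (1.75, 4).
  primal value c^T x* = 24.75.
Solving the dual: y* = (0, 0.25, 1.25, 0).
  dual value b^T y* = 24.75.
Strong duality: c^T x* = b^T y*. Confirmed.

24.75


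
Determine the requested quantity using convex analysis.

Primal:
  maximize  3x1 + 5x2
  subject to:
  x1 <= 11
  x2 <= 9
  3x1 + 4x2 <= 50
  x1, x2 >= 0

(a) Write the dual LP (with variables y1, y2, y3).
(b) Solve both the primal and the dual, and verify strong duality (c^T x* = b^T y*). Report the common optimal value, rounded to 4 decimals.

The standard primal-dual pair for 'max c^T x s.t. A x <= b, x >= 0' is:
  Dual:  min b^T y  s.t.  A^T y >= c,  y >= 0.

So the dual LP is:
  minimize  11y1 + 9y2 + 50y3
  subject to:
    y1 + 3y3 >= 3
    y2 + 4y3 >= 5
    y1, y2, y3 >= 0

Solving the primal: x* = (4.6667, 9).
  primal value c^T x* = 59.
Solving the dual: y* = (0, 1, 1).
  dual value b^T y* = 59.
Strong duality: c^T x* = b^T y*. Confirmed.

59


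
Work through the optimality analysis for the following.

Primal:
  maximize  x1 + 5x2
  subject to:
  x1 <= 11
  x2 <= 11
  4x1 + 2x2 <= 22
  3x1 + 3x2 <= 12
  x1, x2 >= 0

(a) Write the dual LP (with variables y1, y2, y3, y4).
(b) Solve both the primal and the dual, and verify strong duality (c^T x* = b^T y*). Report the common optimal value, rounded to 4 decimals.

The standard primal-dual pair for 'max c^T x s.t. A x <= b, x >= 0' is:
  Dual:  min b^T y  s.t.  A^T y >= c,  y >= 0.

So the dual LP is:
  minimize  11y1 + 11y2 + 22y3 + 12y4
  subject to:
    y1 + 4y3 + 3y4 >= 1
    y2 + 2y3 + 3y4 >= 5
    y1, y2, y3, y4 >= 0

Solving the primal: x* = (0, 4).
  primal value c^T x* = 20.
Solving the dual: y* = (0, 0, 0, 1.6667).
  dual value b^T y* = 20.
Strong duality: c^T x* = b^T y*. Confirmed.

20


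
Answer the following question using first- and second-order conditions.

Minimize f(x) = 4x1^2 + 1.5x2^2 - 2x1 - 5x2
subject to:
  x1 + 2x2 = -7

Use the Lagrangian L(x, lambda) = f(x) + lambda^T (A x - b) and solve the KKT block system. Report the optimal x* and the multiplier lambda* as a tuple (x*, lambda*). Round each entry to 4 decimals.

Form the Lagrangian:
  L(x, lambda) = (1/2) x^T Q x + c^T x + lambda^T (A x - b)
Stationarity (grad_x L = 0): Q x + c + A^T lambda = 0.
Primal feasibility: A x = b.

This gives the KKT block system:
  [ Q   A^T ] [ x     ]   [-c ]
  [ A    0  ] [ lambda ] = [ b ]

Solving the linear system:
  x*      = (-0.6571, -3.1714)
  lambda* = (7.2571)
  f(x*)   = 33.9857

x* = (-0.6571, -3.1714), lambda* = (7.2571)


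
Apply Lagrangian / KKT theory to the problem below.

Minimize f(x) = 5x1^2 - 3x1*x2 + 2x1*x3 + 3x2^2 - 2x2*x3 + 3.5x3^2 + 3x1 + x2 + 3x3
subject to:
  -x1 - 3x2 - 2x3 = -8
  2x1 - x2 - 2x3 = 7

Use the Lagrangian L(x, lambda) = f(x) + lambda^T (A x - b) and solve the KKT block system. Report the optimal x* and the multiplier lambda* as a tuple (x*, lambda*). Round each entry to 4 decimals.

Form the Lagrangian:
  L(x, lambda) = (1/2) x^T Q x + c^T x + lambda^T (A x - b)
Stationarity (grad_x L = 0): Q x + c + A^T lambda = 0.
Primal feasibility: A x = b.

This gives the KKT block system:
  [ Q   A^T ] [ x     ]   [-c ]
  [ A    0  ] [ lambda ] = [ b ]

Solving the linear system:
  x*      = (3.2835, 2.5748, -1.5039)
  lambda* = (6.3307, -9.3858)
  f(x*)   = 62.1299

x* = (3.2835, 2.5748, -1.5039), lambda* = (6.3307, -9.3858)


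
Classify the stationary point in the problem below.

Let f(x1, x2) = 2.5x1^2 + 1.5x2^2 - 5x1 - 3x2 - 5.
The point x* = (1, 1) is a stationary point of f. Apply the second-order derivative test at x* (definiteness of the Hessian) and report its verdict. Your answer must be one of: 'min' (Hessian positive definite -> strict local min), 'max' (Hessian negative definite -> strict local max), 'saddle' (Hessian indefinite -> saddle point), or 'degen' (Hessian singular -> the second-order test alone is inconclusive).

Compute the Hessian H = grad^2 f:
  H = [[5, 0], [0, 3]]
Verify stationarity: grad f(x*) = H x* + g = (0, 0).
Eigenvalues of H: 3, 5.
Both eigenvalues > 0, so H is positive definite -> x* is a strict local min.

min


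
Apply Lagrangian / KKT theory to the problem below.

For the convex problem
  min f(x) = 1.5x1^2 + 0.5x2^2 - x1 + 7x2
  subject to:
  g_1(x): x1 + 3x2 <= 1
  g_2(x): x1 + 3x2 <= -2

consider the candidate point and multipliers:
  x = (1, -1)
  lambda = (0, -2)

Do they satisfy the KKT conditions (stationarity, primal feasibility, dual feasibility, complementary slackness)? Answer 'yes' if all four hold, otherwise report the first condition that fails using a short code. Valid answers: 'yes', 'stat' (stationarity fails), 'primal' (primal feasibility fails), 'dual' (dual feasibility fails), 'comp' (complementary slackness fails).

Gradient of f: grad f(x) = Q x + c = (2, 6)
Constraint values g_i(x) = a_i^T x - b_i:
  g_1((1, -1)) = -3
  g_2((1, -1)) = 0
Stationarity residual: grad f(x) + sum_i lambda_i a_i = (0, 0)
  -> stationarity OK
Primal feasibility (all g_i <= 0): OK
Dual feasibility (all lambda_i >= 0): FAILS
Complementary slackness (lambda_i * g_i(x) = 0 for all i): OK

Verdict: the first failing condition is dual_feasibility -> dual.

dual


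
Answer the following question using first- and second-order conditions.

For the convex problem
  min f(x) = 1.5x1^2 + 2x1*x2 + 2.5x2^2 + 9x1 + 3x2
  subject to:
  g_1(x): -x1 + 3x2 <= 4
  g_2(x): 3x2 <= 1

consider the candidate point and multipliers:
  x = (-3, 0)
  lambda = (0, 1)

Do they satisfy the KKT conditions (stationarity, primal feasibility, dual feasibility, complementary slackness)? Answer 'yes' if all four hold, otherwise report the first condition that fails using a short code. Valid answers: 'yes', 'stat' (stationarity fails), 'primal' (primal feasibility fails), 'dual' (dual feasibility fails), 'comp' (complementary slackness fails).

Gradient of f: grad f(x) = Q x + c = (0, -3)
Constraint values g_i(x) = a_i^T x - b_i:
  g_1((-3, 0)) = -1
  g_2((-3, 0)) = -1
Stationarity residual: grad f(x) + sum_i lambda_i a_i = (0, 0)
  -> stationarity OK
Primal feasibility (all g_i <= 0): OK
Dual feasibility (all lambda_i >= 0): OK
Complementary slackness (lambda_i * g_i(x) = 0 for all i): FAILS

Verdict: the first failing condition is complementary_slackness -> comp.

comp
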